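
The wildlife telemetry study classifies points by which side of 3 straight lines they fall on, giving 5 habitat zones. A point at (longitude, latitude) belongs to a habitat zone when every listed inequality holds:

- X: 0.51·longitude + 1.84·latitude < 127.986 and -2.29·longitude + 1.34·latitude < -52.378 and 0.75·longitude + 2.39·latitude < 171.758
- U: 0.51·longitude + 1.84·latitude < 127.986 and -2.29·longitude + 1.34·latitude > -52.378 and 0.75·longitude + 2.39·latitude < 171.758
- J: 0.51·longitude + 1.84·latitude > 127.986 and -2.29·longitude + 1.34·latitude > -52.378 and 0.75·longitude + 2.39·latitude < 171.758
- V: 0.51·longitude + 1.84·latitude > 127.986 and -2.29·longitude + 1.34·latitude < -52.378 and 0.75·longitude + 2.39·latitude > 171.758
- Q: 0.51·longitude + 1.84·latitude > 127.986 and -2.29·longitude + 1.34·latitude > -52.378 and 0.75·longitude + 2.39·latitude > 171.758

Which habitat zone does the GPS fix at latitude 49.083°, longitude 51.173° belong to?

0.51·51.173 + 1.84·49.083 = 116.411, which is < 127.986
-2.29·51.173 + 1.34·49.083 = -51.415, which is > -52.378
0.75·51.173 + 2.39·49.083 = 155.688, which is < 171.758
This sign pattern matches U.

U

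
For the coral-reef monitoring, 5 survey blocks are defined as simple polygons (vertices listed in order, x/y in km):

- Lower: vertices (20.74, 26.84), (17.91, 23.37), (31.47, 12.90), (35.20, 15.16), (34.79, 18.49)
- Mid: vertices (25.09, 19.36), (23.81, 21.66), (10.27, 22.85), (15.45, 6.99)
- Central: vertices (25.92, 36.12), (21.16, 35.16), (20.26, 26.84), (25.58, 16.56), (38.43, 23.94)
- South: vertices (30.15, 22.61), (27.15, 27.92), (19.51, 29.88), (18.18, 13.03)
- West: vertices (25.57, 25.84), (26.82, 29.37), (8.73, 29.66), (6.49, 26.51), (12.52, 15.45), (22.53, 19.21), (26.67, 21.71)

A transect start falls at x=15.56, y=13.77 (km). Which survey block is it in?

Cast a ray rightward from (15.56, 13.77). For each polygon, the edges (by vertex number in listed order) whose endpoints lie on opposite sides of y = 13.77, where each meets that height, and whether that is right or left of the point:
Lower: 2–3 at x≈30.343 (right), 3–4 at x≈32.906 (right) → 2 crossings.
Mid: 3–4 at x≈13.236 (left), 4–1 at x≈20.734 (right) → 1 crossing.
Central: no edge straddles that height → 0 crossings.
South: 3–4 at x≈18.238 (right), 4–1 at x≈19.105 (right) → 2 crossings.
West: no edge straddles that height → 0 crossings.
Only Mid has an odd count, so the point is inside Mid.

Mid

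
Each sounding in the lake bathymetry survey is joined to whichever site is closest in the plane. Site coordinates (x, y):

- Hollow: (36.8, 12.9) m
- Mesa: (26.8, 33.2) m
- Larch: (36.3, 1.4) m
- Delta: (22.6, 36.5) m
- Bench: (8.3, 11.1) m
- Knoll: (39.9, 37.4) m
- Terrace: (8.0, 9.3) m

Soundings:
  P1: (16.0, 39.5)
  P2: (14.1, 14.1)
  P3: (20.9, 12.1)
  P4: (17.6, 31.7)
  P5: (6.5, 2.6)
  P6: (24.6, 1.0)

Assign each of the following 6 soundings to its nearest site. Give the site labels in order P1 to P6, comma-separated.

P1 → Delta (d²=52.56)
P2 → Bench (d²=42.64)
P3 → Bench (d²=159.76)
P4 → Delta (d²=48.04)
P5 → Terrace (d²=47.14)
P6 → Larch (d²=137.05)

Delta, Bench, Bench, Delta, Terrace, Larch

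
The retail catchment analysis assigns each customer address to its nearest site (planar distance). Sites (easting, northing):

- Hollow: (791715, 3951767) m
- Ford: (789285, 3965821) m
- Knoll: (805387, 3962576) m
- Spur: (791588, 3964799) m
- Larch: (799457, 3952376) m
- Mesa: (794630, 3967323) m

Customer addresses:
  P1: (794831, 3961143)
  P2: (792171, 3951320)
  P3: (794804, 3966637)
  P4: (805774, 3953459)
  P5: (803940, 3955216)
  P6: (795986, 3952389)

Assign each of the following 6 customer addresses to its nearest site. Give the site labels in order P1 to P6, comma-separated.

P1 → Spur (d²=23883385.00)
P2 → Hollow (d²=407745.00)
P3 → Mesa (d²=500872.00)
P4 → Larch (d²=41077378.00)
P5 → Larch (d²=28162889.00)
P6 → Larch (d²=12048010.00)

Spur, Hollow, Mesa, Larch, Larch, Larch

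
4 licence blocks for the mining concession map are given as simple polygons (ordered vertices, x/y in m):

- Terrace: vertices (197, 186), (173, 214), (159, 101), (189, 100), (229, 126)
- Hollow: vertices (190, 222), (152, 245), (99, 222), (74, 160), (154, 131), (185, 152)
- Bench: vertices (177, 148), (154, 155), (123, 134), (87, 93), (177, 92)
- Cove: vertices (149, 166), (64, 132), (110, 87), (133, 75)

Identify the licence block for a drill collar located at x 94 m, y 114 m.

Cove

Cast a ray rightward from (94, 114). For each polygon, the edges (by vertex number in listed order) whose endpoints lie on opposite sides of y = 114, where each meets that height, and whether that is right or left of the point:
Terrace: 2–3 at x≈160.6 (right), 4–5 at x≈210.5 (right) → 2 crossings.
Hollow: no edge straddles that height → 0 crossings.
Bench: 3–4 at x≈105.4 (right), 5–1 at x≈177.0 (right) → 2 crossings.
Cove: 2–3 at x≈82.4 (left), 4–1 at x≈139.9 (right) → 1 crossing.
Only Cove has an odd count, so the point is inside Cove.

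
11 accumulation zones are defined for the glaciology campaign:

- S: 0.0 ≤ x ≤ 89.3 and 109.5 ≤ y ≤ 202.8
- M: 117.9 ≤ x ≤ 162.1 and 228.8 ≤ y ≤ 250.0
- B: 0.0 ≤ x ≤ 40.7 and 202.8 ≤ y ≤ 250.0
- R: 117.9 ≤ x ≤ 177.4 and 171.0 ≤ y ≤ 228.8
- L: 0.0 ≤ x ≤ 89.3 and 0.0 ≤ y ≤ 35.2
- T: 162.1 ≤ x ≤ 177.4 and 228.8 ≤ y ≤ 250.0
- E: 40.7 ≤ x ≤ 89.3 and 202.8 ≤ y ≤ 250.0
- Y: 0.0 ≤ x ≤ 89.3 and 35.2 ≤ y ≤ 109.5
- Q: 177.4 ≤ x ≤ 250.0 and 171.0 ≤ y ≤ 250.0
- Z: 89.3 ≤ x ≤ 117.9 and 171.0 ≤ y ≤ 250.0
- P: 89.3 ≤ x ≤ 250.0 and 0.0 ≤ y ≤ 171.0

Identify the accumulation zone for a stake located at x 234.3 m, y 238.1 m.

Q

The point has x = 234.3 and y = 238.1.
Only Q satisfies 177.4 ≤ x ≤ 250.0 and 171.0 ≤ y ≤ 250.0.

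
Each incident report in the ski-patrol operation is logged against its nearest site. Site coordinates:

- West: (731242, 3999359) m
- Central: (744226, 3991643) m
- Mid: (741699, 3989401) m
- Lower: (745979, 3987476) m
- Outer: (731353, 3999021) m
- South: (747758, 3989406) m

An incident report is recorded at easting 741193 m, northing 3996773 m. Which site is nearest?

Central

Squared distances to each site:
West: 105709797.000; Central: 35515989.000; Mid: 54602420.000; Lower: 109340005.000; Outer: 101879104.000; South: 97371914.000.
Minimum at Central.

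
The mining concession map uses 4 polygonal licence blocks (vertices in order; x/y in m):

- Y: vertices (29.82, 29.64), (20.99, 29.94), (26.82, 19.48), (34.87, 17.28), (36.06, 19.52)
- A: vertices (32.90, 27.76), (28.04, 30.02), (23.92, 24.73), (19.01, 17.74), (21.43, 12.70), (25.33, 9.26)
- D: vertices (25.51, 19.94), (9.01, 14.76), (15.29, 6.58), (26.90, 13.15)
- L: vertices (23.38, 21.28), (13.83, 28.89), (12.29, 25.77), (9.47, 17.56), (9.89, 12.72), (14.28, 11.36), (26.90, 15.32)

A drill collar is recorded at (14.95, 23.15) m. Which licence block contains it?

L

Cast a ray rightward from (14.95, 23.15). For each polygon, the edges (by vertex number in listed order) whose endpoints lie on opposite sides of y = 23.15, where each meets that height, and whether that is right or left of the point:
Y: 2–3 at x≈24.774 (right), 5–1 at x≈33.822 (right) → 2 crossings.
A: 3–4 at x≈22.810 (right), 6–1 at x≈31.014 (right) → 2 crossings.
D: no edge straddles that height → 0 crossings.
L: 1–2 at x≈21.033 (right), 3–4 at x≈11.390 (left) → 1 crossing.
Only L has an odd count, so the point is inside L.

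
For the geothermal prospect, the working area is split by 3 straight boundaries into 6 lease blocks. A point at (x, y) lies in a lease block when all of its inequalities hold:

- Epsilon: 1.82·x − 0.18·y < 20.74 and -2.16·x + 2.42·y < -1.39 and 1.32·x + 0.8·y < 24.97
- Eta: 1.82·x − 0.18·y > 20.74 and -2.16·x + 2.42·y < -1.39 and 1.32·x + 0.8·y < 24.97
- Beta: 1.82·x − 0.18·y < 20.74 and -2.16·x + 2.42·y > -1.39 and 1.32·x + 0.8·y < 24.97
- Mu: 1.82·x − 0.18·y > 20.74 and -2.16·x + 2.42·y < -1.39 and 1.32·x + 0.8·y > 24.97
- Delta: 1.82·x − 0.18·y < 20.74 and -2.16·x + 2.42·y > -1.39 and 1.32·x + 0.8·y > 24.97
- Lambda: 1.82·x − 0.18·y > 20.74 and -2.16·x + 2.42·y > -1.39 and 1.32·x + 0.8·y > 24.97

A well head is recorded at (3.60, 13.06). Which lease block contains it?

1.82·3.60 − 0.18·13.06 = 4.201, which is < 20.74
-2.16·3.60 + 2.42·13.06 = 23.829, which is > -1.39
1.32·3.60 + 0.8·13.06 = 15.200, which is < 24.97
This sign pattern matches Beta.

Beta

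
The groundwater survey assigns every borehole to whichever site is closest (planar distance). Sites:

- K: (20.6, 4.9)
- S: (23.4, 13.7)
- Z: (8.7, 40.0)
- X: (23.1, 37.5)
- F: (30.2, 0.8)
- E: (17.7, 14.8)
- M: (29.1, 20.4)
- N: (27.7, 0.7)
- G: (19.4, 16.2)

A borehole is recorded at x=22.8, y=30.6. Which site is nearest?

Squared distances to each site:
K: 665.330; S: 285.970; Z: 287.170; X: 47.700; F: 942.800; E: 275.650; M: 143.730; N: 918.020; G: 218.920.
Minimum at X.

X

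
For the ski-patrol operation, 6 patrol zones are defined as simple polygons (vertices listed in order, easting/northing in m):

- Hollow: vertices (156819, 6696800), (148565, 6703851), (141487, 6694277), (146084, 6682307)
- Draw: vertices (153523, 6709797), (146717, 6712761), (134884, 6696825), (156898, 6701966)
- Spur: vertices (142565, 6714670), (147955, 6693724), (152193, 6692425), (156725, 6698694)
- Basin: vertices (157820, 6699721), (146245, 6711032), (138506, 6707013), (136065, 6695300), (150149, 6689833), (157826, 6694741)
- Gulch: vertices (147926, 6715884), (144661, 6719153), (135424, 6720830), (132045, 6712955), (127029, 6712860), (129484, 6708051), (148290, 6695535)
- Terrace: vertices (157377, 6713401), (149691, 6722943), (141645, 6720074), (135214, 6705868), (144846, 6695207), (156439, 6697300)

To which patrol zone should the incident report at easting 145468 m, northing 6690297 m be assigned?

Cast a ray rightward from (145468, 6690297). For each polygon, the edges (by vertex number in listed order) whose endpoints lie on opposite sides of northing = 6690297, where each meets that height, and whether that is right or left of the point:
Hollow: 3–4 at easting≈143015.5 (left), 4–1 at easting≈152002.2 (right) → 1 crossing.
Draw: no edge straddles that height → 0 crossings.
Spur: no edge straddles that height → 0 crossings.
Basin: 4–5 at easting≈148953.7 (right), 5–6 at easting≈150874.8 (right) → 2 crossings.
Gulch: no edge straddles that height → 0 crossings.
Terrace: no edge straddles that height → 0 crossings.
Only Hollow has an odd count, so the point is inside Hollow.

Hollow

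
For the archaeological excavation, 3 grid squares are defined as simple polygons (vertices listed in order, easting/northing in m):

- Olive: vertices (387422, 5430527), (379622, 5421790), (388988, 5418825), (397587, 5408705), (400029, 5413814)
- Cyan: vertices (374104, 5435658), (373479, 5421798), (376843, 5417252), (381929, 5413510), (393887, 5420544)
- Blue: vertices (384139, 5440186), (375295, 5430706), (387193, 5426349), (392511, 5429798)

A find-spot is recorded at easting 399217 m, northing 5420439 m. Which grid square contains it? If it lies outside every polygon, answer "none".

Cast a ray rightward from (399217, 5420439). For each polygon, the edges (by vertex number in listed order) whose endpoints lie on opposite sides of northing = 5420439, where each meets that height, and whether that is right or left of the point:
Olive: 2–3 at easting≈383889.6 (left), 5–1 at easting≈395031.6 (left) → 0 crossings.
Cyan: 2–3 at easting≈374484.6 (left), 4–5 at easting≈393708.5 (left) → 0 crossings.
Blue: no edge straddles that height → 0 crossings.
All counts are even, so the point lies outside every listed polygon.

none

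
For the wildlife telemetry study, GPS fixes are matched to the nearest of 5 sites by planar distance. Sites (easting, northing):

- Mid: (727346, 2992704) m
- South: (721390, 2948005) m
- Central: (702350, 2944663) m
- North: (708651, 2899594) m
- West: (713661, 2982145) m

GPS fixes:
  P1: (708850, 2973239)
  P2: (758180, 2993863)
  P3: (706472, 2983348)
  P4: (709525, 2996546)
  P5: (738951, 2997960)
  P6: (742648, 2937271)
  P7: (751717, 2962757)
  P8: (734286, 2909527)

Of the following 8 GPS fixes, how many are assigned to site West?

P1 → West
P2 → Mid
P3 → West
P4 → West
P5 → Mid
P6 → South
P7 → South
P8 → North
3 of the 8 go to West.

3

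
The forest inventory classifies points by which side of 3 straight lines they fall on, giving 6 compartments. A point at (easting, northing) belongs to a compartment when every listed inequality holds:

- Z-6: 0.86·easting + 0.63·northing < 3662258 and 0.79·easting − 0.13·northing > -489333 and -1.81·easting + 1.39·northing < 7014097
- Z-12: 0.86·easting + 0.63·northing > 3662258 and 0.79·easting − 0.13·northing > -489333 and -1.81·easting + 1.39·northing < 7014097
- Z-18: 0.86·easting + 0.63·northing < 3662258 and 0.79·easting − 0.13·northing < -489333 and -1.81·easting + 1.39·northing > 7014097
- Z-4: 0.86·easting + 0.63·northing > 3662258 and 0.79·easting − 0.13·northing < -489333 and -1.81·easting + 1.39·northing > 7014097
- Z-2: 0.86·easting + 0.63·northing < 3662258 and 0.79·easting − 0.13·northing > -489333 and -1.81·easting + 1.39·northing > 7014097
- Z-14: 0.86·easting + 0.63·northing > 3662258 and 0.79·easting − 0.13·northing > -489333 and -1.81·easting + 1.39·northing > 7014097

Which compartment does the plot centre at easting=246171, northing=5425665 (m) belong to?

0.86·246171 + 0.63·5425665 = 3629876.010, which is < 3662258
0.79·246171 − 0.13·5425665 = -510861.360, which is < -489333
-1.81·246171 + 1.39·5425665 = 7096104.840, which is > 7014097
This sign pattern matches Z-18.

Z-18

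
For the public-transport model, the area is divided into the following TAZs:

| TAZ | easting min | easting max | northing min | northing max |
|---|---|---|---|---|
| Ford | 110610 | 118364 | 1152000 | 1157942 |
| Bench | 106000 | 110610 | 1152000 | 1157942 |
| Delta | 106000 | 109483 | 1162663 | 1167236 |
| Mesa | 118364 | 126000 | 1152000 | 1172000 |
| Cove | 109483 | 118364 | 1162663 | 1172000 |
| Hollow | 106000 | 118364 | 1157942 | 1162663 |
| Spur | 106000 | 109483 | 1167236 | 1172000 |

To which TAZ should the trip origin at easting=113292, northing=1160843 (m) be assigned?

Hollow

The point has easting = 113292 and northing = 1160843.
Only Hollow satisfies 106000 ≤ easting ≤ 118364 and 1157942 ≤ northing ≤ 1162663.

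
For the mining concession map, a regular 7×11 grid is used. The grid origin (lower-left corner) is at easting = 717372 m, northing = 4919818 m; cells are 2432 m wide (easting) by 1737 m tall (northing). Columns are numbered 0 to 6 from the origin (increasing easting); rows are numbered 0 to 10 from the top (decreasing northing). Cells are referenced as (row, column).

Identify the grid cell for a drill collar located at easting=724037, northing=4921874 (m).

(9, 2)

Column index: ⌊(724037 − 717372) / 2432⌋ = ⌊2.741⌋ = 2
Row offset from origin: ⌊(4921874 − 4919818) / 1737⌋ = ⌊1.184⌋ = 1 → row 9 (counted from top)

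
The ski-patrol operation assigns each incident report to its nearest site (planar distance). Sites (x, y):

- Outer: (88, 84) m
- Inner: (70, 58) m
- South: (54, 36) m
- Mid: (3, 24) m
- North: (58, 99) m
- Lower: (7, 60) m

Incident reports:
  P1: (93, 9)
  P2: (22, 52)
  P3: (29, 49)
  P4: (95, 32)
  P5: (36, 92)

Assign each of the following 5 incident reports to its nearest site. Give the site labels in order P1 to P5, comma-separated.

South, Lower, Lower, Inner, North

P1 → South (d²=2250.00)
P2 → Lower (d²=289.00)
P3 → Lower (d²=605.00)
P4 → Inner (d²=1301.00)
P5 → North (d²=533.00)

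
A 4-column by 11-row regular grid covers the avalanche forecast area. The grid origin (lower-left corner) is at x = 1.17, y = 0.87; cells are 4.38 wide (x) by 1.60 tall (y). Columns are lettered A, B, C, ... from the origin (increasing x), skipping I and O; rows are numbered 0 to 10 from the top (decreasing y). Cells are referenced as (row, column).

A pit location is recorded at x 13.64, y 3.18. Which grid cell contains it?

(9, C)

Column index: ⌊(13.64 − 1.17) / 4.38⌋ = ⌊2.847⌋ = 2 → column C
Row offset from origin: ⌊(3.18 − 0.87) / 1.60⌋ = ⌊1.444⌋ = 1 → row 9 (counted from top)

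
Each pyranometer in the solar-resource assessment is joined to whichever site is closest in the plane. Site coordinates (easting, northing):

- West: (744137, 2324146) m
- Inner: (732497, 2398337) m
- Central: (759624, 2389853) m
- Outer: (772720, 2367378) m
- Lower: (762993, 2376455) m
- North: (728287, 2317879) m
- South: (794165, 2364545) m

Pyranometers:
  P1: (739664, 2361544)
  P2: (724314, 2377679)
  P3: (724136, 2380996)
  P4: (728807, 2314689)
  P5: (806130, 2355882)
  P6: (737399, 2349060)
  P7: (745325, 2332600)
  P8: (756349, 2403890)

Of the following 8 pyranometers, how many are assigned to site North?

1

P1 → Lower
P2 → Inner
P3 → Inner
P4 → North
P5 → South
P6 → West
P7 → West
P8 → Central
1 of the 8 goes to North.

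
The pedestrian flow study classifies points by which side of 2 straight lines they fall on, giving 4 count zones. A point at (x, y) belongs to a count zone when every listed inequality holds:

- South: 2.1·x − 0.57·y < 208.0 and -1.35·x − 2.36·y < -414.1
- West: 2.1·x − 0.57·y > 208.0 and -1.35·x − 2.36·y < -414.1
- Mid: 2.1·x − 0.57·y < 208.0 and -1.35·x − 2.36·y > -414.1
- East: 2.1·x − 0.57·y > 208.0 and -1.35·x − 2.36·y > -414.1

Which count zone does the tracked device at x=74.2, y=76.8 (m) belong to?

2.1·74.2 − 0.57·76.8 = 112.044, which is < 208.0
-1.35·74.2 − 2.36·76.8 = -281.418, which is > -414.1
This sign pattern matches Mid.

Mid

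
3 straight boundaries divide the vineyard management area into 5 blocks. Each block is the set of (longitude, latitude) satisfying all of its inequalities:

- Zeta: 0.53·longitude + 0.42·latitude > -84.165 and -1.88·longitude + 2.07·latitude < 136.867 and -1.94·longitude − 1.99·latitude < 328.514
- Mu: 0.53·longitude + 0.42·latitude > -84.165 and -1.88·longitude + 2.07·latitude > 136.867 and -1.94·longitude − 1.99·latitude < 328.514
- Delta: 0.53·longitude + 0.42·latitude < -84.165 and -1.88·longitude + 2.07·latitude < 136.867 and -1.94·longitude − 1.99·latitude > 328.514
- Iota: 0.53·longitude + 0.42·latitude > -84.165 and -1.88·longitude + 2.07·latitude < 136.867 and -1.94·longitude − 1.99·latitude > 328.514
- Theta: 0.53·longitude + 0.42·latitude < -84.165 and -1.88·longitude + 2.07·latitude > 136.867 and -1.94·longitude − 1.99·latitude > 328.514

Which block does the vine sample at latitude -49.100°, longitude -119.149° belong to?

0.53·-119.149 + 0.42·-49.100 = -83.771, which is > -84.165
-1.88·-119.149 + 2.07·-49.100 = 122.363, which is < 136.867
-1.94·-119.149 − 1.99·-49.100 = 328.858, which is > 328.514
This sign pattern matches Iota.

Iota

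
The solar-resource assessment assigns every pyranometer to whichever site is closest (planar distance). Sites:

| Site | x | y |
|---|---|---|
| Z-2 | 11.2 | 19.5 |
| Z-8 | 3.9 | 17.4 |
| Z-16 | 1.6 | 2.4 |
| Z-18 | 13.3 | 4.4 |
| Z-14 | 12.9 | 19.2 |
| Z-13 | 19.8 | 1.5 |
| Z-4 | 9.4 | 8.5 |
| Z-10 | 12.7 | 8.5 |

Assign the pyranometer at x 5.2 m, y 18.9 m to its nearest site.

Squared distances to each site:
Z-2: 36.360; Z-8: 3.940; Z-16: 285.210; Z-18: 275.860; Z-14: 59.380; Z-13: 515.920; Z-4: 125.800; Z-10: 164.410.
Minimum at Z-8.

Z-8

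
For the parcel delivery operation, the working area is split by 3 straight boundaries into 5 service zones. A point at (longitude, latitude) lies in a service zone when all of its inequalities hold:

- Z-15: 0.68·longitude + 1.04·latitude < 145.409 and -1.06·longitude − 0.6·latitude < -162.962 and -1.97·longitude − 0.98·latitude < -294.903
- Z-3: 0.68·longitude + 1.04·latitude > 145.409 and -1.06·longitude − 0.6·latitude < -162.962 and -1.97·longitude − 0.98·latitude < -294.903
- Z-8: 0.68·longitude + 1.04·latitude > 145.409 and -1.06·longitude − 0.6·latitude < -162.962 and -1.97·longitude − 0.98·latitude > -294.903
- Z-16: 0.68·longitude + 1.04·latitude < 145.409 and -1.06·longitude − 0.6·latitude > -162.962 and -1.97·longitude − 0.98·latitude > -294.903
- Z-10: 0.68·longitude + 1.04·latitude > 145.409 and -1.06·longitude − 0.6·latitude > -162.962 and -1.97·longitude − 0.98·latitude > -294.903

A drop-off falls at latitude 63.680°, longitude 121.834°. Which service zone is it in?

0.68·121.834 + 1.04·63.680 = 149.074, which is > 145.409
-1.06·121.834 − 0.6·63.680 = -167.352, which is < -162.962
-1.97·121.834 − 0.98·63.680 = -302.419, which is < -294.903
This sign pattern matches Z-3.

Z-3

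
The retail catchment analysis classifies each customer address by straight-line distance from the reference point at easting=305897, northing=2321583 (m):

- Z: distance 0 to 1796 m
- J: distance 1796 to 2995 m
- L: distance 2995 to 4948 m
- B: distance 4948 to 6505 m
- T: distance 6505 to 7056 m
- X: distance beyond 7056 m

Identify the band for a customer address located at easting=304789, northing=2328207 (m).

Distance = √((304789−305897)² + (2328207−2321583)²) = √(1227664.000 + 43877376.000) = 6716.029 m.
6505 ≤ 6716.029 < 7056 → T.

T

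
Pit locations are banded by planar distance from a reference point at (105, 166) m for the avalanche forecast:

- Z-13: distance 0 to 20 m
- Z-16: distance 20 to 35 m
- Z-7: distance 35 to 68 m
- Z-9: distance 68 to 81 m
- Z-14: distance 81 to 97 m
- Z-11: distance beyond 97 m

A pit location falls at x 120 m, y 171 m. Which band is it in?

Distance = √((120−105)² + (171−166)²) = √(225.000 + 25.000) = 15.811 m.
0 ≤ 15.811 < 20 → Z-13.

Z-13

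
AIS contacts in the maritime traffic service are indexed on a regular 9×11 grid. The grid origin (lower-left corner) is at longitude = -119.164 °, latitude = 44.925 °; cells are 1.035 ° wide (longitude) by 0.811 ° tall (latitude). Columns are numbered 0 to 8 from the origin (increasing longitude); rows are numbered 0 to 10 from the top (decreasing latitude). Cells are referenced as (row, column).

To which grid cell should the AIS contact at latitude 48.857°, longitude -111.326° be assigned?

(6, 7)

Column index: ⌊(-111.326 − -119.164) / 1.035⌋ = ⌊7.573⌋ = 7
Row offset from origin: ⌊(48.857 − 44.925) / 0.811⌋ = ⌊4.848⌋ = 4 → row 6 (counted from top)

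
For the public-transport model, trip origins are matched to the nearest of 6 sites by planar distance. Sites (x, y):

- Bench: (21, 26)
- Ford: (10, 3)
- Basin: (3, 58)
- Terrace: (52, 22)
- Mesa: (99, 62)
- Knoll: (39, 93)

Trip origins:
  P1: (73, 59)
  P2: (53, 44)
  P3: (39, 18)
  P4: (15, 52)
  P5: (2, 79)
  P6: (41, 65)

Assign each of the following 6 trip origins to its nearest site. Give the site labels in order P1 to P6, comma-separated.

P1 → Mesa (d²=685.00)
P2 → Terrace (d²=485.00)
P3 → Terrace (d²=185.00)
P4 → Basin (d²=180.00)
P5 → Basin (d²=442.00)
P6 → Knoll (d²=788.00)

Mesa, Terrace, Terrace, Basin, Basin, Knoll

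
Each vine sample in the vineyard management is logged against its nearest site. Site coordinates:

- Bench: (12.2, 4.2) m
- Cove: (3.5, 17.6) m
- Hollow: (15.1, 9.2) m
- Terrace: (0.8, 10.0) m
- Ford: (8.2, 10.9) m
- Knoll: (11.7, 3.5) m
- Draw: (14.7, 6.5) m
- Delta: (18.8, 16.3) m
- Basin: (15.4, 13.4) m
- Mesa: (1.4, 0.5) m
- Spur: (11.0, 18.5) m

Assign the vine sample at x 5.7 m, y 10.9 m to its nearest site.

Squared distances to each site:
Bench: 87.140; Cove: 49.730; Hollow: 91.250; Terrace: 24.820; Ford: 6.250; Knoll: 90.760; Draw: 100.360; Delta: 200.770; Basin: 100.340; Mesa: 126.650; Spur: 85.850.
Minimum at Ford.

Ford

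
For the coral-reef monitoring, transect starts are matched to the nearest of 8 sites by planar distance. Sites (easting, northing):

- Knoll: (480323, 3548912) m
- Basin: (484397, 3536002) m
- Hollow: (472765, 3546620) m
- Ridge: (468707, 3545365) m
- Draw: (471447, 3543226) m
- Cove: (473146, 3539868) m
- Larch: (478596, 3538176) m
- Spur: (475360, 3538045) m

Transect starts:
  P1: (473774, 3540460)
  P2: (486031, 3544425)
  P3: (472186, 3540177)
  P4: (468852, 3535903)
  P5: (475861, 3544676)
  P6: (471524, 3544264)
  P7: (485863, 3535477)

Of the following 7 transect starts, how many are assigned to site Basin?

P1 → Cove
P2 → Knoll
P3 → Cove
P4 → Cove
P5 → Hollow
P6 → Draw
P7 → Basin
1 of the 7 goes to Basin.

1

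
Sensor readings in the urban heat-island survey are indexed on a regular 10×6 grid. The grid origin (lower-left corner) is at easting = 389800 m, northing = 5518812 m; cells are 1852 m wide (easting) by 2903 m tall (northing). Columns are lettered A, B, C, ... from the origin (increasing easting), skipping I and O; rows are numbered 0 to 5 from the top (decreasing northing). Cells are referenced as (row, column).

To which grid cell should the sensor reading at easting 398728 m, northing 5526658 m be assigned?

Column index: ⌊(398728 − 389800) / 1852⌋ = ⌊4.821⌋ = 4 → column E
Row offset from origin: ⌊(5526658 − 5518812) / 2903⌋ = ⌊2.703⌋ = 2 → row 3 (counted from top)

(3, E)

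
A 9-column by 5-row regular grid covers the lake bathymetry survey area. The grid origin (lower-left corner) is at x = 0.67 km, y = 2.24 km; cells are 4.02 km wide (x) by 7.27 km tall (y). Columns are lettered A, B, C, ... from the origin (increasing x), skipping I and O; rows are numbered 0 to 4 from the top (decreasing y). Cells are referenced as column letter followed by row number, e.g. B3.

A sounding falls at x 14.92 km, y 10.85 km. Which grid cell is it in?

Column index: ⌊(14.92 − 0.67) / 4.02⌋ = ⌊3.545⌋ = 3 → column D
Row offset from origin: ⌊(10.85 − 2.24) / 7.27⌋ = ⌊1.184⌋ = 1 → row 3 (counted from top)

D3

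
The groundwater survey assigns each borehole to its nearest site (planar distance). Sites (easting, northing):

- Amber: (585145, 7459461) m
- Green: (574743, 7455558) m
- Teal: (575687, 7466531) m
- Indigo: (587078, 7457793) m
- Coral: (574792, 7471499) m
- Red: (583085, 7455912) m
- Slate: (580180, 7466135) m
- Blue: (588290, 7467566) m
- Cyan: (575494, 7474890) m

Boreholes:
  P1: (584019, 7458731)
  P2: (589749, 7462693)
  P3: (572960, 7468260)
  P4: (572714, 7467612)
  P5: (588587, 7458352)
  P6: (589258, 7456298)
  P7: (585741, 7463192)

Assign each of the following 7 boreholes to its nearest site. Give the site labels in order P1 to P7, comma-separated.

P1 → Amber (d²=1800776.00)
P2 → Blue (d²=25874810.00)
P3 → Teal (d²=10425970.00)
P4 → Teal (d²=10007290.00)
P5 → Indigo (d²=2589562.00)
P6 → Indigo (d²=6987425.00)
P7 → Amber (d²=14275577.00)

Amber, Blue, Teal, Teal, Indigo, Indigo, Amber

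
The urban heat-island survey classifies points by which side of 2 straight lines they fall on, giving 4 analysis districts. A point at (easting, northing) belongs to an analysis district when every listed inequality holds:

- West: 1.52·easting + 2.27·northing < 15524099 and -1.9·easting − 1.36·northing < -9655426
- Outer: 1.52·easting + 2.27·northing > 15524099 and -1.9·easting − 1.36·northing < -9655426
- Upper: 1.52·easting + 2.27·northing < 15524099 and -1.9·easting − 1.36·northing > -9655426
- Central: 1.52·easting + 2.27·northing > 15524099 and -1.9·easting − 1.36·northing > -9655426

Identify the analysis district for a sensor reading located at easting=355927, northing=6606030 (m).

1.52·355927 + 2.27·6606030 = 15536697.140, which is > 15524099
-1.9·355927 − 1.36·6606030 = -9660462.100, which is < -9655426
This sign pattern matches Outer.

Outer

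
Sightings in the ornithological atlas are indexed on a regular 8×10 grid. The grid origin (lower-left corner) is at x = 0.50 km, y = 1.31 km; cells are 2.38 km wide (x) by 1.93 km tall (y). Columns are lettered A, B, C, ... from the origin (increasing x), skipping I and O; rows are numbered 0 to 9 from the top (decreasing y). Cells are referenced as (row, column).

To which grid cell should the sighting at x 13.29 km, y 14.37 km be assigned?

Column index: ⌊(13.29 − 0.50) / 2.38⌋ = ⌊5.374⌋ = 5 → column F
Row offset from origin: ⌊(14.37 − 1.31) / 1.93⌋ = ⌊6.767⌋ = 6 → row 3 (counted from top)

(3, F)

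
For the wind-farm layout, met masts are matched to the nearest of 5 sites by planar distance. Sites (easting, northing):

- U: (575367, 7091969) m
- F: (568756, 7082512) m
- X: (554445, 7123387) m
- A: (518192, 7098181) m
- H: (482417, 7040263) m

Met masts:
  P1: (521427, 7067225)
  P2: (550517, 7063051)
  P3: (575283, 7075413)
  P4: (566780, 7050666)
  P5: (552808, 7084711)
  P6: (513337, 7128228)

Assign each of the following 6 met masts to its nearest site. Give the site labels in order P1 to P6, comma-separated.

P1 → A (d²=968739161.00)
P2 → F (d²=711391642.00)
P3 → F (d²=92997530.00)
P4 → F (d²=1018072292.00)
P5 → F (d²=259174305.00)
P6 → A (d²=926393234.00)

A, F, F, F, F, A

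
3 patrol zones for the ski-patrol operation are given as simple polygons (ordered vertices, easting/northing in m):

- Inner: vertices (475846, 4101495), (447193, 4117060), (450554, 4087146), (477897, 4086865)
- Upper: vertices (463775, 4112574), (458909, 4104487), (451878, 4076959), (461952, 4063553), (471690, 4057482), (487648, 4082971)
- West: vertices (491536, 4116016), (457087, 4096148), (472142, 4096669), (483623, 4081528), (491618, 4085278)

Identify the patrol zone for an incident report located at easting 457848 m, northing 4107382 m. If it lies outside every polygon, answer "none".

Cast a ray rightward from (457848, 4107382). For each polygon, the edges (by vertex number in listed order) whose endpoints lie on opposite sides of northing = 4107382, where each meets that height, and whether that is right or left of the point:
Inner: 1–2 at easting≈465008.9 (right), 2–3 at easting≈448280.4 (left) → 1 crossing.
Upper: 1–2 at easting≈460650.9 (right), 6–1 at easting≈467962.0 (right) → 2 crossings.
West: 1–2 at easting≈476565.6 (right), 5–1 at easting≈491559.0 (right) → 2 crossings.
Only Inner has an odd count, so the point is inside Inner.

Inner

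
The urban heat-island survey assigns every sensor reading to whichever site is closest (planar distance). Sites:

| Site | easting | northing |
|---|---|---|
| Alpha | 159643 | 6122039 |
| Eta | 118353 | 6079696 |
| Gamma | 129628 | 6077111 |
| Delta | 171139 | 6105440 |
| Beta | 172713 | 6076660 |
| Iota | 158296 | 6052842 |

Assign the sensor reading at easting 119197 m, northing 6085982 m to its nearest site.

Eta

Squared distances to each site:
Alpha: 2935986165.000; Eta: 40226132.000; Gamma: 187500402.000; Delta: 3076585128.000; Beta: 2950861940.000; Iota: 2626991401.000.
Minimum at Eta.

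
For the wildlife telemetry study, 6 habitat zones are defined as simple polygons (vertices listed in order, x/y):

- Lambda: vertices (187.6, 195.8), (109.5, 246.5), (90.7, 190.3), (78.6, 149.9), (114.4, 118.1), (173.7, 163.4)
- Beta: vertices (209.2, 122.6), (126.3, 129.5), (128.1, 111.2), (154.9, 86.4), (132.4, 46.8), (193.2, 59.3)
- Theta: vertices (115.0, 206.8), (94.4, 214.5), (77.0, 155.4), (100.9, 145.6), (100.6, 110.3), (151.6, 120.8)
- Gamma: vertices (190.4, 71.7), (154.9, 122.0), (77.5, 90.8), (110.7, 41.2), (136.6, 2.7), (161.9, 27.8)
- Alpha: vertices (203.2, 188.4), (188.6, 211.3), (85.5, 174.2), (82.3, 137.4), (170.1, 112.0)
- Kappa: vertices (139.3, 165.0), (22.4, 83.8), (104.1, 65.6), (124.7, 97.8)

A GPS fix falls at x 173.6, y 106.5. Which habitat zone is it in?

Beta

Cast a ray rightward from (173.6, 106.5). For each polygon, the edges (by vertex number in listed order) whose endpoints lie on opposite sides of y = 106.5, where each meets that height, and whether that is right or left of the point:
Lambda: no edge straddles that height → 0 crossings.
Beta: 3–4 at x≈133.18 (left), 6–1 at x≈205.13 (right) → 1 crossing.
Theta: no edge straddles that height → 0 crossings.
Gamma: 1–2 at x≈165.84 (left), 2–3 at x≈116.45 (left) → 0 crossings.
Alpha: no edge straddles that height → 0 crossings.
Kappa: 1–2 at x≈55.08 (left), 4–1 at x≈126.59 (left) → 0 crossings.
Only Beta has an odd count, so the point is inside Beta.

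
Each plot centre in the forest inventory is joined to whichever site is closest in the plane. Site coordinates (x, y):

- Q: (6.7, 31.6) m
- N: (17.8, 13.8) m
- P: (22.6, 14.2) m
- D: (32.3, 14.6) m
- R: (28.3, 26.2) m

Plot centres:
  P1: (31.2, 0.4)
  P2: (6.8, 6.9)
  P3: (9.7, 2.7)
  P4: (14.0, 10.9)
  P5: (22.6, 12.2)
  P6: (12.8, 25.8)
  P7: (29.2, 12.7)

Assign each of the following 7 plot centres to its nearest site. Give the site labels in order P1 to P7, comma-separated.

P1 → D (d²=202.85)
P2 → N (d²=168.61)
P3 → N (d²=188.82)
P4 → N (d²=22.85)
P5 → P (d²=4.00)
P6 → Q (d²=70.85)
P7 → D (d²=13.22)

D, N, N, N, P, Q, D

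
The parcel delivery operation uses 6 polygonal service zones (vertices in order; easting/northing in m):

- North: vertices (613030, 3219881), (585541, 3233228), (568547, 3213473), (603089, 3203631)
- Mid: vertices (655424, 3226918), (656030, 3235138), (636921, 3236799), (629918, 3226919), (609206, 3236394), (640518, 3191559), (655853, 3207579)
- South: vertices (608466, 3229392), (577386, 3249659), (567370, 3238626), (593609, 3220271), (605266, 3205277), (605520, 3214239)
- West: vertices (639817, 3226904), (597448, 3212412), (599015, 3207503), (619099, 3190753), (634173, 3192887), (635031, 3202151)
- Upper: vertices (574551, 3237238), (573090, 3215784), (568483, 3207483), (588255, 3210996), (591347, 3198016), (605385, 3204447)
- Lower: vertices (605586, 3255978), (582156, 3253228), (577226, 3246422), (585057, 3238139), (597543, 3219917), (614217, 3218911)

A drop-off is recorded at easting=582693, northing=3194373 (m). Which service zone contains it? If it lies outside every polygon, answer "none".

Cast a ray rightward from (582693, 3194373). For each polygon, the edges (by vertex number in listed order) whose endpoints lie on opposite sides of northing = 3194373, where each meets that height, and whether that is right or left of the point:
North: no edge straddles that height → 0 crossings.
Mid: 5–6 at easting≈638552.8 (right), 6–7 at easting≈643211.7 (right) → 2 crossings.
South: no edge straddles that height → 0 crossings.
West: 3–4 at easting≈614758.5 (right), 5–6 at easting≈634310.6 (right) → 2 crossings.
Upper: no edge straddles that height → 0 crossings.
Lower: no edge straddles that height → 0 crossings.
All counts are even, so the point lies outside every listed polygon.

none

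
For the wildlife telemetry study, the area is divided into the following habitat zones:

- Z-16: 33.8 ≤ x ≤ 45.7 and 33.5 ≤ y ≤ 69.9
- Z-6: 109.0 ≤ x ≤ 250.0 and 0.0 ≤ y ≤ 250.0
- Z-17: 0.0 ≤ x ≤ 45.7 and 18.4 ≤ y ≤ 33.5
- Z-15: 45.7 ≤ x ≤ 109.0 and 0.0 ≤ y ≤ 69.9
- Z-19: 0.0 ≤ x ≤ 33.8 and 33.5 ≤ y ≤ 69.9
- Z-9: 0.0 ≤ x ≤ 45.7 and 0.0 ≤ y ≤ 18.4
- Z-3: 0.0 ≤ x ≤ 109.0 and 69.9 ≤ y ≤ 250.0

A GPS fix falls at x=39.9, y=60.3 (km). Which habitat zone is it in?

The point has x = 39.9 and y = 60.3.
Only Z-16 satisfies 33.8 ≤ x ≤ 45.7 and 33.5 ≤ y ≤ 69.9.

Z-16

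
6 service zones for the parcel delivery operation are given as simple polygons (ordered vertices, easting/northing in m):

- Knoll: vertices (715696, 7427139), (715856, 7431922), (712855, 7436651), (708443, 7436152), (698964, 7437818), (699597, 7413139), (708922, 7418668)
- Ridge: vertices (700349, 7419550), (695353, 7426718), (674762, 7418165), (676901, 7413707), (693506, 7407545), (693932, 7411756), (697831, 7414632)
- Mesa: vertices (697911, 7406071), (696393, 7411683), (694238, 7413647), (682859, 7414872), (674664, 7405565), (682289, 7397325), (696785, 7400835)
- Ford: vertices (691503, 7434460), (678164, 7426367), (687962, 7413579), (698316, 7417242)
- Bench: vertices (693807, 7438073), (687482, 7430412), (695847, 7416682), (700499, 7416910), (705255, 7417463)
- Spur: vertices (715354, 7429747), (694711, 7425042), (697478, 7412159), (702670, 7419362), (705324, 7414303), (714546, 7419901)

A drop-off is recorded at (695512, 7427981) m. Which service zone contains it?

Bench

Cast a ray rightward from (695512, 7427981). For each polygon, the edges (by vertex number in listed order) whose endpoints lie on opposite sides of northing = 7427981, where each meets that height, and whether that is right or left of the point:
Knoll: 1–2 at easting≈715724.2 (right), 5–6 at easting≈699216.3 (right) → 2 crossings.
Ridge: no edge straddles that height → 0 crossings.
Mesa: no edge straddles that height → 0 crossings.
Ford: 1–2 at easting≈680824.2 (left), 4–1 at easting≈694066.7 (left) → 0 crossings.
Bench: 2–3 at easting≈688963.1 (left), 5–1 at easting≈699412.7 (right) → 1 crossing.
Spur: 1–2 at easting≈707605.7 (right), 6–1 at easting≈715209.1 (right) → 2 crossings.
Only Bench has an odd count, so the point is inside Bench.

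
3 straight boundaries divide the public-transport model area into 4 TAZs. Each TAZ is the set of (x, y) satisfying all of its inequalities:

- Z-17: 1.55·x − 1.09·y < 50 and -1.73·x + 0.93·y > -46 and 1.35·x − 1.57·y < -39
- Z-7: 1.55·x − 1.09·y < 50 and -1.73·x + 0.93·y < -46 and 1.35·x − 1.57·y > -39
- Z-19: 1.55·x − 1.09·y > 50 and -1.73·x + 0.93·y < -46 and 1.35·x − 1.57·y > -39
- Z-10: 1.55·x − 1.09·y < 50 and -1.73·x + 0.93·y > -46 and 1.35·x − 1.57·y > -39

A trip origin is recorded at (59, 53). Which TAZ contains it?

1.55·59 − 1.09·53 = 33.680, which is < 50
-1.73·59 + 0.93·53 = -52.780, which is < -46
1.35·59 − 1.57·53 = -3.560, which is > -39
This sign pattern matches Z-7.

Z-7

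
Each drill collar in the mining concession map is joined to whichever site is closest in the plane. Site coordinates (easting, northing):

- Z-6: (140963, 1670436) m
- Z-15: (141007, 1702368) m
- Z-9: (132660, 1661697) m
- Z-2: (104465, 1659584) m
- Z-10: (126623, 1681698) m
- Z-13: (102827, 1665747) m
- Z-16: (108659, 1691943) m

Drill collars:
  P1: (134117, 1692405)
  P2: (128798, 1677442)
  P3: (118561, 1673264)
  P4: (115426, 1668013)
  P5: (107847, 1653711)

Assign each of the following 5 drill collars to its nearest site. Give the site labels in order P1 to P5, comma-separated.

P1 → Z-15 (d²=146733469.00)
P2 → Z-10 (d²=22844161.00)
P3 → Z-10 (d²=136128200.00)
P4 → Z-13 (d²=163869557.00)
P5 → Z-2 (d²=45930053.00)

Z-15, Z-10, Z-10, Z-13, Z-2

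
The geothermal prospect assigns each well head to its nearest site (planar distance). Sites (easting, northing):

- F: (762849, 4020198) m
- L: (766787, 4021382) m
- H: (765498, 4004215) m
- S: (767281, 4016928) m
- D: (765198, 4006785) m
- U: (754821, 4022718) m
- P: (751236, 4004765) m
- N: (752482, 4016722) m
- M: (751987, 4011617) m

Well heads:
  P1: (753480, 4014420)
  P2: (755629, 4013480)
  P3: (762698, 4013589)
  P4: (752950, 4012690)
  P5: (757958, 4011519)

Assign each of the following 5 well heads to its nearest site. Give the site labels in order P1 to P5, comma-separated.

N, M, S, M, M

P1 → N (d²=6295208.00)
P2 → M (d²=16734933.00)
P3 → S (d²=32152810.00)
P4 → M (d²=2078698.00)
P5 → M (d²=35662445.00)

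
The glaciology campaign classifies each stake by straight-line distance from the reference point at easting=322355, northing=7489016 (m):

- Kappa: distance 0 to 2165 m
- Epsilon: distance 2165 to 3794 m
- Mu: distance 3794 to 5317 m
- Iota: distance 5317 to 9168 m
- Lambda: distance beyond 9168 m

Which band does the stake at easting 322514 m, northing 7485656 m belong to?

Epsilon

Distance = √((322514−322355)² + (7485656−7489016)²) = √(25281.000 + 11289600.000) = 3363.760 m.
2165 ≤ 3363.760 < 3794 → Epsilon.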